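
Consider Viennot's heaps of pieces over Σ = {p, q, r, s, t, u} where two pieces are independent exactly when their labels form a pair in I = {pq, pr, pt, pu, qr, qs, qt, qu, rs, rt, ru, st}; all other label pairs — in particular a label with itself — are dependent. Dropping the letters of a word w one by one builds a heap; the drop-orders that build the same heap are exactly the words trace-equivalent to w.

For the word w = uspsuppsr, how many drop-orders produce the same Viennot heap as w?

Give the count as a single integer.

27

drop 0:u onto floor
drop 1:s onto {0:u}
drop 2:p onto {1:s}
drop 3:s onto {2:p}
drop 4:u onto {3:s}
drop 5:p onto {3:s}
drop 6:p onto {5:p}
drop 7:s onto {4:u, 6:p}
drop 8:r onto floor
ground layer = {0:u, 8:r}
drop-orders for the pieces not yet dropped (sum over which currently-grounded one goes next):
  1 to go: {7} 1  {8} 1
  2 to go: {4,7} 1  {6,7} 1  {7,8} 2
  3 to go: {4,6,7} 2  {4,7,8} 3  {5,6,7} 1  {6,7,8} 3
  4 to go: {4,5,6,7} 3  {4,6,7,8} 8  {5,6,7,8} 4
  5 to go: {3,4,5,6,7} 3  {4,5,6,7,8} 15
  6 to go: {2,3,4,5,6,7} 3  {3,4,5,6,7,8} 18
  7 to go: {1,2,3,4,5,6,7} 3  {2,3,4,5,6,7,8} 21
  if 0:u drops first: 24 orders
  if 8:r drops first: 3 orders
heap linearizations: 27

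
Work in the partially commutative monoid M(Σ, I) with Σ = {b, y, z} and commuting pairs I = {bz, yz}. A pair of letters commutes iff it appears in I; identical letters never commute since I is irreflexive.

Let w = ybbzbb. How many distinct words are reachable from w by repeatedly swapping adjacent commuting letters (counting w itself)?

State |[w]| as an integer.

6

piece 0:y — minimal
piece 1:b rests on {0:y}
piece 2:b rests on {1:b}
piece 3:z — minimal
piece 4:b rests on {2:b}
piece 5:b rests on {4:b}
minimal pieces: {0:y, 3:z}
ways to finish when only these pieces remain (= sum over removing one remaining piece with nothing left below it):
  1 left: {3}→1  {5}→1
  2 left: {3,5}→2  {4,5}→1
  3 left: {2,4,5}→1  {3,4,5}→3
  4 left: {1,2,4,5}→1  {2,3,4,5}→4
  placing 0:y first → 5 extensions
  placing 3:z first → 1 extensions
total linear extensions = 6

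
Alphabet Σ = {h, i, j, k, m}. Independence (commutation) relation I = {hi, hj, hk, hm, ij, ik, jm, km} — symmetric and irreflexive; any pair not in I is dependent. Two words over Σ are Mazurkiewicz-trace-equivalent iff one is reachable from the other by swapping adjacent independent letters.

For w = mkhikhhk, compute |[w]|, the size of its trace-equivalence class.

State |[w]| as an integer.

560

0(m) covers ∅
1(k) covers ∅
2(h) covers ∅
3(i) covers 0:m
4(k) covers 1:k
5(h) covers 2:h
6(h) covers 5:h
7(k) covers 4:k
floor of heap: 0:m, 1:k, 2:h
completions by unplaced set U, small U first (add the entries for U minus each lowest piece of U):
  |U|=1: {3}:1  {6}:1  {7}:1
  |U|=2: {0,3}:1  {3,6}:2  {3,7}:2  {4,7}:1  {5,6}:1  {6,7}:2
  |U|=3: {0,3,6}:3  {0,3,7}:3  {1,4,7}:1  {2,5,6}:1  {3,4,7}:3  {3,5,6}:3  {3,6,7}:6  {4,6,7}:3  {5,6,7}:3
  |U|=4: {0,3,4,7}:6  {0,3,5,6}:6  {0,3,6,7}:12  {1,3,4,7}:4  {1,4,6,7}:4  {2,3,5,6}:4  {2,5,6,7}:4  {3,4,6,7}:12  {3,5,6,7}:12  {4,5,6,7}:6
  |U|=5: {0,1,3,4,7}:10  {0,2,3,5,6}:10  {0,3,4,6,7}:30  {0,3,5,6,7}:30  {1,3,4,6,7}:20  {1,4,5,6,7}:10  {2,3,5,6,7}:20  {2,4,5,6,7}:10  {3,4,5,6,7}:30
  |U|=6: {0,1,3,4,6,7}:60  {0,2,3,5,6,7}:60  {0,3,4,5,6,7}:90  {1,2,4,5,6,7}:20  {1,3,4,5,6,7}:60  {2,3,4,5,6,7}:60
  start at 0(m): 140
  start at 1(k): 210
  start at 2(h): 210
sum over floor = 560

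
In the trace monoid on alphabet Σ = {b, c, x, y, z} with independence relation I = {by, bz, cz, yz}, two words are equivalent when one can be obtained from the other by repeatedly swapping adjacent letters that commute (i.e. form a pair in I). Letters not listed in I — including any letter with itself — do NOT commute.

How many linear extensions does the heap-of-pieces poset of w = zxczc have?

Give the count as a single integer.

0(z) covers ∅
1(x) covers 0:z
2(c) covers 1:x
3(z) covers 1:x
4(c) covers 2:c
floor of heap: 0:z
completions by unplaced set U, small U first (add the entries for U minus each lowest piece of U):
  |U|=1: {3}:1  {4}:1
  |U|=2: {2,4}:1  {3,4}:2
  |U|=3: {2,3,4}:3
  start at 0(z): 3

3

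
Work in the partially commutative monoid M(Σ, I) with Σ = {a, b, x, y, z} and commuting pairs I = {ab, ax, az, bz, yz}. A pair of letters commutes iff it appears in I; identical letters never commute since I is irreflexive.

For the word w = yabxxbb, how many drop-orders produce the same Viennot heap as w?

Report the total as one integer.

piece 0:y — minimal
piece 1:a rests on {0:y}
piece 2:b rests on {0:y}
piece 3:x rests on {2:b}
piece 4:x rests on {3:x}
piece 5:b rests on {4:x}
piece 6:b rests on {5:b}
minimal pieces: {0:y}
ways to finish when only these pieces remain (= sum over removing one remaining piece with nothing left below it):
  1 left: {1}→1  {6}→1
  2 left: {1,6}→2  {5,6}→1
  3 left: {1,5,6}→3  {4,5,6}→1
  4 left: {1,4,5,6}→4  {3,4,5,6}→1
  5 left: {1,3,4,5,6}→5  {2,3,4,5,6}→1
  placing 0:y first → 6 extensions

6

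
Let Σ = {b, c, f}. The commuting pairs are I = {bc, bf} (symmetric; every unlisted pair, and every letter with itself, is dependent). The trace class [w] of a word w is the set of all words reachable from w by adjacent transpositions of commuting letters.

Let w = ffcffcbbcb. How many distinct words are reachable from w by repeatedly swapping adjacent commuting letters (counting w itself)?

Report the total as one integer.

120

#0=f has no predecessor
#1=f depends on [0:f]
#2=c depends on [1:f]
#3=f depends on [2:c]
#4=f depends on [3:f]
#5=c depends on [4:f]
#6=b has no predecessor
#7=b depends on [6:b]
#8=c depends on [5:c]
#9=b depends on [7:b]
sources: [0:f, 6:b]
N(rest) = Σ N(rest − s) over sources s of rest; N(one piece) = 1:
  size 1 → [8]=1  [9]=1
  size 2 → [5,8]=1  [7,9]=1  [8,9]=2
  size 3 → [4,5,8]=1  [5,8,9]=3  [6,7,9]=1  [7,8,9]=3
  size 4 → [3,4,5,8]=1  [4,5,8,9]=4  [5,7,8,9]=6  [6,7,8,9]=4
  size 5 → [2,3,4,5,8]=1  [3,4,5,8,9]=5  [4,5,7,8,9]=10  [5,6,7,8,9]=10
  size 6 → [1,2,3,4,5,8]=1  [2,3,4,5,8,9]=6  [3,4,5,7,8,9]=15  [4,5,6,7,8,9]=20
  size 7 → [0,1,2,3,4,5,8]=1  [1,2,3,4,5,8,9]=7  [2,3,4,5,7,8,9]=21  [3,4,5,6,7,8,9]=35
  size 8 → [0,1,2,3,4,5,8,9]=8  [1,2,3,4,5,7,8,9]=28  [2,3,4,5,6,7,8,9]=56
  first=0(f) contributes 84
  first=6(b) contributes 36
|[w]| = 120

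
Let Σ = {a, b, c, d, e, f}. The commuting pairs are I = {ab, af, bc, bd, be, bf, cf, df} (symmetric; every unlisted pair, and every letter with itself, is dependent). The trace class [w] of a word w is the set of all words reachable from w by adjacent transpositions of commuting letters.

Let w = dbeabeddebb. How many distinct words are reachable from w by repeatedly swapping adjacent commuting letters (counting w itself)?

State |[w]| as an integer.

330

#0=d has no predecessor
#1=b has no predecessor
#2=e depends on [0:d]
#3=a depends on [2:e]
#4=b depends on [1:b]
#5=e depends on [3:a]
#6=d depends on [5:e]
#7=d depends on [6:d]
#8=e depends on [7:d]
#9=b depends on [4:b]
#10=b depends on [9:b]
sources: [0:d, 1:b]
N(rest) = Σ N(rest − s) over sources s of rest; N(one piece) = 1:
  size 1 → [8]=1  [10]=1
  size 2 → [7,8]=1  [8,10]=2  [9,10]=1
  size 3 → [4,9,10]=1  [6,7,8]=1  [7,8,10]=3  [8,9,10]=3
  size 4 → [1,4,9,10]=1  [4,8,9,10]=4  [5,6,7,8]=1  [6,7,8,10]=4  [7,8,9,10]=6
  size 5 → [1,4,8,9,10]=5  [3,5,6,7,8]=1  [4,7,8,9,10]=10  [5,6,7,8,10]=5  [6,7,8,9,10]=10
  size 6 → [1,4,7,8,9,10]=15  [2,3,5,6,7,8]=1  [3,5,6,7,8,10]=6  [4,6,7,8,9,10]=20  [5,6,7,8,9,10]=15
  size 7 → [0,2,3,5,6,7,8]=1  [1,4,6,7,8,9,10]=35  [2,3,5,6,7,8,10]=7  [3,5,6,7,8,9,10]=21  [4,5,6,7,8,9,10]=35
  size 8 → [0,2,3,5,6,7,8,10]=8  [1,4,5,6,7,8,9,10]=70  [2,3,5,6,7,8,9,10]=28  [3,4,5,6,7,8,9,10]=56
  size 9 → [0,2,3,5,6,7,8,9,10]=36  [1,3,4,5,6,7,8,9,10]=126  [2,3,4,5,6,7,8,9,10]=84
  first=0(d) contributes 210
  first=1(b) contributes 120
|[w]| = 330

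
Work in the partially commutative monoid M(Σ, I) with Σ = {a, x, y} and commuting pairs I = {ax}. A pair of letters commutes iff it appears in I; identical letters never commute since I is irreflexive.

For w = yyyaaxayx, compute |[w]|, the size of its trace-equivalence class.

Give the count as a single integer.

0(y) covers ∅
1(y) covers 0:y
2(y) covers 1:y
3(a) covers 2:y
4(a) covers 3:a
5(x) covers 2:y
6(a) covers 4:a
7(y) covers 5:x, 6:a
8(x) covers 7:y
floor of heap: 0:y
completions by unplaced set U, small U first (add the entries for U minus each lowest piece of U):
  |U|=1: {8}:1
  |U|=2: {7,8}:1
  |U|=3: {5,7,8}:1  {6,7,8}:1
  |U|=4: {4,6,7,8}:1  {5,6,7,8}:2
  |U|=5: {3,4,6,7,8}:1  {4,5,6,7,8}:3
  |U|=6: {3,4,5,6,7,8}:4
  |U|=7: {2,3,4,5,6,7,8}:4
  start at 0(y): 4

4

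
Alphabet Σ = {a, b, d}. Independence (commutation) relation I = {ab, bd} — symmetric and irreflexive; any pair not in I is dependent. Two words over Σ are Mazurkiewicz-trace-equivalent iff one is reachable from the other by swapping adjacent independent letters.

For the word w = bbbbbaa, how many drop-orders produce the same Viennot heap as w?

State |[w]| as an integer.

piece 0:b — minimal
piece 1:b rests on {0:b}
piece 2:b rests on {1:b}
piece 3:b rests on {2:b}
piece 4:b rests on {3:b}
piece 5:a — minimal
piece 6:a rests on {5:a}
minimal pieces: {0:b, 5:a}
ways to finish when only these pieces remain (= sum over removing one remaining piece with nothing left below it):
  1 left: {4}→1  {6}→1
  2 left: {3,4}→1  {4,6}→2  {5,6}→1
  3 left: {2,3,4}→1  {3,4,6}→3  {4,5,6}→3
  4 left: {1,2,3,4}→1  {2,3,4,6}→4  {3,4,5,6}→6
  5 left: {0,1,2,3,4}→1  {1,2,3,4,6}→5  {2,3,4,5,6}→10
  placing 0:b first → 15 extensions
  placing 5:a first → 6 extensions
total linear extensions = 21

21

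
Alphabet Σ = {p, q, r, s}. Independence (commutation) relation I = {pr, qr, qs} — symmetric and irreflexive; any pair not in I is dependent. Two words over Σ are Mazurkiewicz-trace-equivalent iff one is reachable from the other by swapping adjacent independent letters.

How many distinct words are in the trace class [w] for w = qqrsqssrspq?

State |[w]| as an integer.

84

#0=q has no predecessor
#1=q depends on [0:q]
#2=r has no predecessor
#3=s depends on [2:r]
#4=q depends on [1:q]
#5=s depends on [3:s]
#6=s depends on [5:s]
#7=r depends on [6:s]
#8=s depends on [7:r]
#9=p depends on [4:q, 8:s]
#10=q depends on [9:p]
sources: [0:q, 2:r]
N(rest) = Σ N(rest − s) over sources s of rest; N(one piece) = 1:
  size 1 → [10]=1
  size 2 → [9,10]=1
  size 3 → [4,9,10]=1  [8,9,10]=1
  size 4 → [1,4,9,10]=1  [4,8,9,10]=2  [7,8,9,10]=1
  size 5 → [0,1,4,9,10]=1  [1,4,8,9,10]=3  [4,7,8,9,10]=3  [6,7,8,9,10]=1
  size 6 → [0,1,4,8,9,10]=4  [1,4,7,8,9,10]=6  [4,6,7,8,9,10]=4  [5,6,7,8,9,10]=1
  size 7 → [0,1,4,7,8,9,10]=10  [1,4,6,7,8,9,10]=10  [3,5,6,7,8,9,10]=1  [4,5,6,7,8,9,10]=5
  size 8 → [0,1,4,6,7,8,9,10]=20  [1,4,5,6,7,8,9,10]=15  [2,3,5,6,7,8,9,10]=1  [3,4,5,6,7,8,9,10]=6
  size 9 → [0,1,4,5,6,7,8,9,10]=35  [1,3,4,5,6,7,8,9,10]=21  [2,3,4,5,6,7,8,9,10]=7
  first=0(q) contributes 28
  first=2(r) contributes 56
|[w]| = 84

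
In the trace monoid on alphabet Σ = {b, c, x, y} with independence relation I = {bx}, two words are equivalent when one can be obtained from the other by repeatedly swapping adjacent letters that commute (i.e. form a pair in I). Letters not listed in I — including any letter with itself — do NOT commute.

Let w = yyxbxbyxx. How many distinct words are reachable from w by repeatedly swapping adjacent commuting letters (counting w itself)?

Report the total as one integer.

#0=y has no predecessor
#1=y depends on [0:y]
#2=x depends on [1:y]
#3=b depends on [1:y]
#4=x depends on [2:x]
#5=b depends on [3:b]
#6=y depends on [4:x, 5:b]
#7=x depends on [6:y]
#8=x depends on [7:x]
sources: [0:y]
N(rest) = Σ N(rest − s) over sources s of rest; N(one piece) = 1:
  size 1 → [8]=1
  size 2 → [7,8]=1
  size 3 → [6,7,8]=1
  size 4 → [4,6,7,8]=1  [5,6,7,8]=1
  size 5 → [2,4,6,7,8]=1  [3,5,6,7,8]=1  [4,5,6,7,8]=2
  size 6 → [2,4,5,6,7,8]=3  [3,4,5,6,7,8]=3
  size 7 → [2,3,4,5,6,7,8]=6
  first=0(y) contributes 6

6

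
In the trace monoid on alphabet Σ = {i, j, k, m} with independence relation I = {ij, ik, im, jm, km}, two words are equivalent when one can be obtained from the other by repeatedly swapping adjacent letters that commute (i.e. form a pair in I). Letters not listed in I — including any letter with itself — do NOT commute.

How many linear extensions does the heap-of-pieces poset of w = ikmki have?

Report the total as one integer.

#0=i has no predecessor
#1=k has no predecessor
#2=m has no predecessor
#3=k depends on [1:k]
#4=i depends on [0:i]
sources: [0:i, 1:k, 2:m]
N(rest) = Σ N(rest − s) over sources s of rest; N(one piece) = 1:
  size 1 → [2]=1  [3]=1  [4]=1
  size 2 → [0,4]=1  [1,3]=1  [2,3]=2  [2,4]=2  [3,4]=2
  size 3 → [0,2,4]=3  [0,3,4]=3  [1,2,3]=3  [1,3,4]=3  [2,3,4]=6
  first=0(i) contributes 12
  first=1(k) contributes 12
  first=2(m) contributes 6
|[w]| = 30

30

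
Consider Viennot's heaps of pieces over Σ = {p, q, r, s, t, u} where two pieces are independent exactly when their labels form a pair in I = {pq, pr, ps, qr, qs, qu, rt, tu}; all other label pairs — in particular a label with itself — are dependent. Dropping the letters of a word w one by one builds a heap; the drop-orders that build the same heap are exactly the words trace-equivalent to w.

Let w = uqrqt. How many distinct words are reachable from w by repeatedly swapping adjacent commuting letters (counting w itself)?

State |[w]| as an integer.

0(u) covers ∅
1(q) covers ∅
2(r) covers 0:u
3(q) covers 1:q
4(t) covers 3:q
floor of heap: 0:u, 1:q
completions by unplaced set U, small U first (add the entries for U minus each lowest piece of U):
  |U|=1: {2}:1  {4}:1
  |U|=2: {0,2}:1  {2,4}:2  {3,4}:1
  |U|=3: {0,2,4}:3  {1,3,4}:1  {2,3,4}:3
  start at 0(u): 4
  start at 1(q): 6
sum over floor = 10

10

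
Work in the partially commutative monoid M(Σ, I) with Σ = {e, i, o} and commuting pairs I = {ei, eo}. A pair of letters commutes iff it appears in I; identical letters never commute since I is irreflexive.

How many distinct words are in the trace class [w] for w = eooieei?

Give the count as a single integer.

0(e) covers ∅
1(o) covers ∅
2(o) covers 1:o
3(i) covers 2:o
4(e) covers 0:e
5(e) covers 4:e
6(i) covers 3:i
floor of heap: 0:e, 1:o
completions by unplaced set U, small U first (add the entries for U minus each lowest piece of U):
  |U|=1: {5}:1  {6}:1
  |U|=2: {3,6}:1  {4,5}:1  {5,6}:2
  |U|=3: {0,4,5}:1  {2,3,6}:1  {3,5,6}:3  {4,5,6}:3
  |U|=4: {0,4,5,6}:4  {1,2,3,6}:1  {2,3,5,6}:4  {3,4,5,6}:6
  |U|=5: {0,3,4,5,6}:10  {1,2,3,5,6}:5  {2,3,4,5,6}:10
  start at 0(e): 15
  start at 1(o): 20
sum over floor = 35

35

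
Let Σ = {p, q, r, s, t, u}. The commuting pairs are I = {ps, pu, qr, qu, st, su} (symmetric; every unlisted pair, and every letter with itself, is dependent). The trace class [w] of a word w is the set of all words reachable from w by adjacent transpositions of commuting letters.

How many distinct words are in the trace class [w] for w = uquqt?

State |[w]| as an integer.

#0=u has no predecessor
#1=q has no predecessor
#2=u depends on [0:u]
#3=q depends on [1:q]
#4=t depends on [2:u, 3:q]
sources: [0:u, 1:q]
N(rest) = Σ N(rest − s) over sources s of rest; N(one piece) = 1:
  size 1 → [4]=1
  size 2 → [2,4]=1  [3,4]=1
  size 3 → [0,2,4]=1  [1,3,4]=1  [2,3,4]=2
  first=0(u) contributes 3
  first=1(q) contributes 3
|[w]| = 6

6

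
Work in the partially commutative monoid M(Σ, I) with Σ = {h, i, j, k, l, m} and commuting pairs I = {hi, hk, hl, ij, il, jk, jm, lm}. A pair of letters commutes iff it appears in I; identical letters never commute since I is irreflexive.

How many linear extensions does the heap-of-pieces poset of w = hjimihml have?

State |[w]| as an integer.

#0=h has no predecessor
#1=j depends on [0:h]
#2=i has no predecessor
#3=m depends on [0:h, 2:i]
#4=i depends on [3:m]
#5=h depends on [1:j, 3:m]
#6=m depends on [4:i, 5:h]
#7=l depends on [1:j]
sources: [0:h, 2:i]
N(rest) = Σ N(rest − s) over sources s of rest; N(one piece) = 1:
  size 1 → [6]=1  [7]=1
  size 2 → [4,6]=1  [5,6]=1  [6,7]=2
  size 3 → [4,5,6]=2  [4,6,7]=3  [5,6,7]=3
  size 4 → [1,5,6,7]=3  [3,4,5,6]=2  [4,5,6,7]=8
  size 5 → [1,4,5,6,7]=11  [2,3,4,5,6]=2  [3,4,5,6,7]=10
  size 6 → [1,3,4,5,6,7]=21  [2,3,4,5,6,7]=12
  first=0(h) contributes 33
  first=2(i) contributes 21
|[w]| = 54

54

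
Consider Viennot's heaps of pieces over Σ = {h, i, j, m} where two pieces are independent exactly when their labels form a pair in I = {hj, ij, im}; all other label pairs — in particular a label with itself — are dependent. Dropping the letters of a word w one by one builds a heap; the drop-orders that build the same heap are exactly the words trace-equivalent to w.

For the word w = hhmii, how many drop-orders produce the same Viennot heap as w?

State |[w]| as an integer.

#0=h has no predecessor
#1=h depends on [0:h]
#2=m depends on [1:h]
#3=i depends on [1:h]
#4=i depends on [3:i]
sources: [0:h]
N(rest) = Σ N(rest − s) over sources s of rest; N(one piece) = 1:
  size 1 → [2]=1  [4]=1
  size 2 → [2,4]=2  [3,4]=1
  size 3 → [2,3,4]=3
  first=0(h) contributes 3

3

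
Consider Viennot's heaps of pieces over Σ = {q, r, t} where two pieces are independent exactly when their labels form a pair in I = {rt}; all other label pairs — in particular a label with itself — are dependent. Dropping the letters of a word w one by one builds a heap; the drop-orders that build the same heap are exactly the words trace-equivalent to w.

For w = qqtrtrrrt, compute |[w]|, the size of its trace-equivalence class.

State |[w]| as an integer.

35

drop 0:q onto floor
drop 1:q onto {0:q}
drop 2:t onto {1:q}
drop 3:r onto {1:q}
drop 4:t onto {2:t}
drop 5:r onto {3:r}
drop 6:r onto {5:r}
drop 7:r onto {6:r}
drop 8:t onto {4:t}
ground layer = {0:q}
drop-orders for the pieces not yet dropped (sum over which currently-grounded one goes next):
  1 to go: {7} 1  {8} 1
  2 to go: {4,8} 1  {6,7} 1  {7,8} 2
  3 to go: {2,4,8} 1  {4,7,8} 3  {5,6,7} 1  {6,7,8} 3
  4 to go: {2,4,7,8} 4  {3,5,6,7} 1  {4,6,7,8} 6  {5,6,7,8} 4
  5 to go: {2,4,6,7,8} 10  {3,5,6,7,8} 5  {4,5,6,7,8} 10
  6 to go: {2,4,5,6,7,8} 20  {3,4,5,6,7,8} 15
  7 to go: {2,3,4,5,6,7,8} 35
  if 0:q drops first: 35 orders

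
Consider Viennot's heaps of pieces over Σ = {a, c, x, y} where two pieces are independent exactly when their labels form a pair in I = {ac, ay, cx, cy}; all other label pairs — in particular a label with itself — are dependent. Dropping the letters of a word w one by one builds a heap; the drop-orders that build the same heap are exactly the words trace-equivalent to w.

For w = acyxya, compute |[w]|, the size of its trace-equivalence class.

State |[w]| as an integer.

0(a) covers ∅
1(c) covers ∅
2(y) covers ∅
3(x) covers 0:a, 2:y
4(y) covers 3:x
5(a) covers 3:x
floor of heap: 0:a, 1:c, 2:y
completions by unplaced set U, small U first (add the entries for U minus each lowest piece of U):
  |U|=1: {1}:1  {4}:1  {5}:1
  |U|=2: {1,4}:2  {1,5}:2  {4,5}:2
  |U|=3: {1,4,5}:6  {3,4,5}:2
  |U|=4: {0,3,4,5}:2  {1,3,4,5}:8  {2,3,4,5}:2
  start at 0(a): 10
  start at 1(c): 4
  start at 2(y): 10
sum over floor = 24

24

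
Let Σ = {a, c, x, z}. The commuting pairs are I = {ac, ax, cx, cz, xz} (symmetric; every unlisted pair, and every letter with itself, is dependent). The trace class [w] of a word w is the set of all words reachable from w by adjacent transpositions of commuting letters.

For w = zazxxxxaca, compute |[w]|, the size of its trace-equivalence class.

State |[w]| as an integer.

0(z) covers ∅
1(a) covers 0:z
2(z) covers 1:a
3(x) covers ∅
4(x) covers 3:x
5(x) covers 4:x
6(x) covers 5:x
7(a) covers 2:z
8(c) covers ∅
9(a) covers 7:a
floor of heap: 0:z, 3:x, 8:c
completions by unplaced set U, small U first (add the entries for U minus each lowest piece of U):
  |U|=1: {6}:1  {8}:1  {9}:1
  |U|=2: {5,6}:1  {6,8}:2  {6,9}:2  {7,9}:1  {8,9}:2
  |U|=3: {2,7,9}:1  {4,5,6}:1  {5,6,8}:3  {5,6,9}:3  {6,7,9}:3  {6,8,9}:6  {7,8,9}:3
  |U|=4: {1,2,7,9}:1  {2,6,7,9}:4  {2,7,8,9}:4  {3,4,5,6}:1  {4,5,6,8}:4  {4,5,6,9}:4  {5,6,7,9}:6  {5,6,8,9}:12  {6,7,8,9}:12
  |U|=5: {0,1,2,7,9}:1  {1,2,6,7,9}:5  {1,2,7,8,9}:5  {2,5,6,7,9}:10  {2,6,7,8,9}:20  {3,4,5,6,8}:5  {3,4,5,6,9}:5  {4,5,6,7,9}:10  {4,5,6,8,9}:20  {5,6,7,8,9}:30
  |U|=6: {0,1,2,6,7,9}:6  {0,1,2,7,8,9}:6  {1,2,5,6,7,9}:15  {1,2,6,7,8,9}:30  {2,4,5,6,7,9}:20  {2,5,6,7,8,9}:60  {3,4,5,6,7,9}:15  {3,4,5,6,8,9}:30  {4,5,6,7,8,9}:60
  |U|=7: {0,1,2,5,6,7,9}:21  {0,1,2,6,7,8,9}:42  {1,2,4,5,6,7,9}:35  {1,2,5,6,7,8,9}:105  {2,3,4,5,6,7,9}:35  {2,4,5,6,7,8,9}:140  {3,4,5,6,7,8,9}:105
  |U|=8: {0,1,2,4,5,6,7,9}:56  {0,1,2,5,6,7,8,9}:168  {1,2,3,4,5,6,7,9}:70  {1,2,4,5,6,7,8,9}:280  {2,3,4,5,6,7,8,9}:280
  start at 0(z): 630
  start at 3(x): 504
  start at 8(c): 126
sum over floor = 1260

1260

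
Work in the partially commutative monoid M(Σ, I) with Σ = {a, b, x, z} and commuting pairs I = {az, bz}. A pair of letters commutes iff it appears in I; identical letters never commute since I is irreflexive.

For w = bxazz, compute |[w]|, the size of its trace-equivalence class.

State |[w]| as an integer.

piece 0:b — minimal
piece 1:x rests on {0:b}
piece 2:a rests on {1:x}
piece 3:z rests on {1:x}
piece 4:z rests on {3:z}
minimal pieces: {0:b}
ways to finish when only these pieces remain (= sum over removing one remaining piece with nothing left below it):
  1 left: {2}→1  {4}→1
  2 left: {2,4}→2  {3,4}→1
  3 left: {2,3,4}→3
  placing 0:b first → 3 extensions

3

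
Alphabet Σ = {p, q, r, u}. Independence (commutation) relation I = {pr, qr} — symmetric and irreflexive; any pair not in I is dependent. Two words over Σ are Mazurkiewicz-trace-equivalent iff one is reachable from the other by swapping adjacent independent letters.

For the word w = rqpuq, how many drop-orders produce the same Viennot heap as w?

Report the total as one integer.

piece 0:r — minimal
piece 1:q — minimal
piece 2:p rests on {1:q}
piece 3:u rests on {0:r, 2:p}
piece 4:q rests on {3:u}
minimal pieces: {0:r, 1:q}
ways to finish when only these pieces remain (= sum over removing one remaining piece with nothing left below it):
  1 left: {4}→1
  2 left: {3,4}→1
  3 left: {0,3,4}→1  {2,3,4}→1
  placing 0:r first → 1 extensions
  placing 1:q first → 2 extensions
total linear extensions = 3

3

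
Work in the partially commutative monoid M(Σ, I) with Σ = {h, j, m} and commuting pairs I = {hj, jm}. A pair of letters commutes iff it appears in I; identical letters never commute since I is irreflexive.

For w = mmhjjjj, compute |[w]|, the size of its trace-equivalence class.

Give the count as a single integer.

#0=m has no predecessor
#1=m depends on [0:m]
#2=h depends on [1:m]
#3=j has no predecessor
#4=j depends on [3:j]
#5=j depends on [4:j]
#6=j depends on [5:j]
sources: [0:m, 3:j]
N(rest) = Σ N(rest − s) over sources s of rest; N(one piece) = 1:
  size 1 → [2]=1  [6]=1
  size 2 → [1,2]=1  [2,6]=2  [5,6]=1
  size 3 → [0,1,2]=1  [1,2,6]=3  [2,5,6]=3  [4,5,6]=1
  size 4 → [0,1,2,6]=4  [1,2,5,6]=6  [2,4,5,6]=4  [3,4,5,6]=1
  size 5 → [0,1,2,5,6]=10  [1,2,4,5,6]=10  [2,3,4,5,6]=5
  first=0(m) contributes 15
  first=3(j) contributes 20
|[w]| = 35

35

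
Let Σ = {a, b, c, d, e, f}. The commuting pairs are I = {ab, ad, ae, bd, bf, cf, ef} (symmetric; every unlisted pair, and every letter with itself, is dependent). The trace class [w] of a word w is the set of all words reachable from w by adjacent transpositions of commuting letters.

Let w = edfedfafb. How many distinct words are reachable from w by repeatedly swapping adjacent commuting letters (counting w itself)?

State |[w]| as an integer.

#0=e has no predecessor
#1=d depends on [0:e]
#2=f depends on [1:d]
#3=e depends on [1:d]
#4=d depends on [2:f, 3:e]
#5=f depends on [4:d]
#6=a depends on [5:f]
#7=f depends on [6:a]
#8=b depends on [3:e]
sources: [0:e]
N(rest) = Σ N(rest − s) over sources s of rest; N(one piece) = 1:
  size 1 → [7]=1  [8]=1
  size 2 → [6,7]=1  [7,8]=2
  size 3 → [5,6,7]=1  [6,7,8]=3
  size 4 → [4,5,6,7]=1  [5,6,7,8]=4
  size 5 → [2,4,5,6,7]=1  [4,5,6,7,8]=5
  size 6 → [2,4,5,6,7,8]=6  [3,4,5,6,7,8]=5
  size 7 → [2,3,4,5,6,7,8]=11
  first=0(e) contributes 11

11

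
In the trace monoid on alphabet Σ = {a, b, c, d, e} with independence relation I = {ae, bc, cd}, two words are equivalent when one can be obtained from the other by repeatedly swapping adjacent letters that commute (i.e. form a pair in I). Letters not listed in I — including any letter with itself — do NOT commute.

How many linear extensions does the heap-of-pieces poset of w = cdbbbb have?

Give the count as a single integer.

piece 0:c — minimal
piece 1:d — minimal
piece 2:b rests on {1:d}
piece 3:b rests on {2:b}
piece 4:b rests on {3:b}
piece 5:b rests on {4:b}
minimal pieces: {0:c, 1:d}
ways to finish when only these pieces remain (= sum over removing one remaining piece with nothing left below it):
  1 left: {0}→1  {5}→1
  2 left: {0,5}→2  {4,5}→1
  3 left: {0,4,5}→3  {3,4,5}→1
  4 left: {0,3,4,5}→4  {2,3,4,5}→1
  placing 0:c first → 1 extensions
  placing 1:d first → 5 extensions
total linear extensions = 6

6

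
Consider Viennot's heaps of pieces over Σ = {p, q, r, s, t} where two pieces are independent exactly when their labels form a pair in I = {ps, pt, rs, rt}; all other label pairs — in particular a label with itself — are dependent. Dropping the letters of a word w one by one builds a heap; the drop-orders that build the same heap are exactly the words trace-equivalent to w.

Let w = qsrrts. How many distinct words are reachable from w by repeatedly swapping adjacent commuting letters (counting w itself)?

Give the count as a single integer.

piece 0:q — minimal
piece 1:s rests on {0:q}
piece 2:r rests on {0:q}
piece 3:r rests on {2:r}
piece 4:t rests on {1:s}
piece 5:s rests on {4:t}
minimal pieces: {0:q}
ways to finish when only these pieces remain (= sum over removing one remaining piece with nothing left below it):
  1 left: {3}→1  {5}→1
  2 left: {2,3}→1  {3,5}→2  {4,5}→1
  3 left: {1,4,5}→1  {2,3,5}→3  {3,4,5}→3
  4 left: {1,3,4,5}→4  {2,3,4,5}→6
  placing 0:q first → 10 extensions

10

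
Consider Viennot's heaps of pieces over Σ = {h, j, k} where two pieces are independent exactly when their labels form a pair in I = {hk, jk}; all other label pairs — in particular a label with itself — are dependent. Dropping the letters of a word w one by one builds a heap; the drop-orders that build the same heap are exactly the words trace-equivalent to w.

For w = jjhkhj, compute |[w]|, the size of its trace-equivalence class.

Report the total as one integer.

6

piece 0:j — minimal
piece 1:j rests on {0:j}
piece 2:h rests on {1:j}
piece 3:k — minimal
piece 4:h rests on {2:h}
piece 5:j rests on {4:h}
minimal pieces: {0:j, 3:k}
ways to finish when only these pieces remain (= sum over removing one remaining piece with nothing left below it):
  1 left: {3}→1  {5}→1
  2 left: {3,5}→2  {4,5}→1
  3 left: {2,4,5}→1  {3,4,5}→3
  4 left: {1,2,4,5}→1  {2,3,4,5}→4
  placing 0:j first → 5 extensions
  placing 3:k first → 1 extensions
total linear extensions = 6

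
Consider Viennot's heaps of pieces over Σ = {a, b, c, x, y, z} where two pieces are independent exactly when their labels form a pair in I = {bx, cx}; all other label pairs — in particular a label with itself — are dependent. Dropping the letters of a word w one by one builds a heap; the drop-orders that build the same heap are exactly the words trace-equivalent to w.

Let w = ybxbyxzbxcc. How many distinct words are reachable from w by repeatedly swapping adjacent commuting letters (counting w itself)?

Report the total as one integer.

12

0(y) covers ∅
1(b) covers 0:y
2(x) covers 0:y
3(b) covers 1:b
4(y) covers 2:x, 3:b
5(x) covers 4:y
6(z) covers 5:x
7(b) covers 6:z
8(x) covers 6:z
9(c) covers 7:b
10(c) covers 9:c
floor of heap: 0:y
completions by unplaced set U, small U first (add the entries for U minus each lowest piece of U):
  |U|=1: {8}:1  {10}:1
  |U|=2: {8,10}:2  {9,10}:1
  |U|=3: {7,9,10}:1  {8,9,10}:3
  |U|=4: {7,8,9,10}:4
  |U|=5: {6,7,8,9,10}:4
  |U|=6: {5,6,7,8,9,10}:4
  |U|=7: {4,5,6,7,8,9,10}:4
  |U|=8: {2,4,5,6,7,8,9,10}:4  {3,4,5,6,7,8,9,10}:4
  |U|=9: {1,3,4,5,6,7,8,9,10}:4  {2,3,4,5,6,7,8,9,10}:8
  start at 0(y): 12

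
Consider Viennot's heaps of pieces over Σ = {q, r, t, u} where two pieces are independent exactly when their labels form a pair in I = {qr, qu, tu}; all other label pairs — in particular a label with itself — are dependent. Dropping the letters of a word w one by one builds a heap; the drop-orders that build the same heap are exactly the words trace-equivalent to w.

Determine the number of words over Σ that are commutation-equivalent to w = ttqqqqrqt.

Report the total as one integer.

6

piece 0:t — minimal
piece 1:t rests on {0:t}
piece 2:q rests on {1:t}
piece 3:q rests on {2:q}
piece 4:q rests on {3:q}
piece 5:q rests on {4:q}
piece 6:r rests on {1:t}
piece 7:q rests on {5:q}
piece 8:t rests on {6:r, 7:q}
minimal pieces: {0:t}
ways to finish when only these pieces remain (= sum over removing one remaining piece with nothing left below it):
  1 left: {8}→1
  2 left: {6,8}→1  {7,8}→1
  3 left: {5,7,8}→1  {6,7,8}→2
  4 left: {4,5,7,8}→1  {5,6,7,8}→3
  5 left: {3,4,5,7,8}→1  {4,5,6,7,8}→4
  6 left: {2,3,4,5,7,8}→1  {3,4,5,6,7,8}→5
  7 left: {2,3,4,5,6,7,8}→6
  placing 0:t first → 6 extensions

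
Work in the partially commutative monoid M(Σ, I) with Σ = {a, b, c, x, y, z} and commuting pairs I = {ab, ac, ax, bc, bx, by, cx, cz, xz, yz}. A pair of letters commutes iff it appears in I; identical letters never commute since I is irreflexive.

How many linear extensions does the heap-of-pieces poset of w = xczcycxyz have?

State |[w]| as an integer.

216

#0=x has no predecessor
#1=c has no predecessor
#2=z has no predecessor
#3=c depends on [1:c]
#4=y depends on [0:x, 3:c]
#5=c depends on [4:y]
#6=x depends on [4:y]
#7=y depends on [5:c, 6:x]
#8=z depends on [2:z]
sources: [0:x, 1:c, 2:z]
N(rest) = Σ N(rest − s) over sources s of rest; N(one piece) = 1:
  size 1 → [7]=1  [8]=1
  size 2 → [2,8]=1  [5,7]=1  [6,7]=1  [7,8]=2
  size 3 → [2,7,8]=3  [5,6,7]=2  [5,7,8]=3  [6,7,8]=3
  size 4 → [2,5,7,8]=6  [2,6,7,8]=6  [4,5,6,7]=2  [5,6,7,8]=8
  size 5 → [0,4,5,6,7]=2  [2,5,6,7,8]=20  [3,4,5,6,7]=2  [4,5,6,7,8]=10
  size 6 → [0,3,4,5,6,7]=4  [0,4,5,6,7,8]=12  [1,3,4,5,6,7]=2  [2,4,5,6,7,8]=30  [3,4,5,6,7,8]=12
  size 7 → [0,1,3,4,5,6,7]=6  [0,2,4,5,6,7,8]=42  [0,3,4,5,6,7,8]=28  [1,3,4,5,6,7,8]=14  [2,3,4,5,6,7,8]=42
  first=0(x) contributes 56
  first=1(c) contributes 112
  first=2(z) contributes 48
|[w]| = 216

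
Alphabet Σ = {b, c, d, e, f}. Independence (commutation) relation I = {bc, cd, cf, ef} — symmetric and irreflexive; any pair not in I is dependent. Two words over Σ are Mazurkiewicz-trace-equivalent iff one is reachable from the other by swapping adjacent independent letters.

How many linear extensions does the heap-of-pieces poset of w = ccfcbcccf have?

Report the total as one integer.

84

drop 0:c onto floor
drop 1:c onto {0:c}
drop 2:f onto floor
drop 3:c onto {1:c}
drop 4:b onto {2:f}
drop 5:c onto {3:c}
drop 6:c onto {5:c}
drop 7:c onto {6:c}
drop 8:f onto {4:b}
ground layer = {0:c, 2:f}
drop-orders for the pieces not yet dropped (sum over which currently-grounded one goes next):
  1 to go: {7} 1  {8} 1
  2 to go: {4,8} 1  {6,7} 1  {7,8} 2
  3 to go: {2,4,8} 1  {4,7,8} 3  {5,6,7} 1  {6,7,8} 3
  4 to go: {2,4,7,8} 4  {3,5,6,7} 1  {4,6,7,8} 6  {5,6,7,8} 4
  5 to go: {1,3,5,6,7} 1  {2,4,6,7,8} 10  {3,5,6,7,8} 5  {4,5,6,7,8} 10
  6 to go: {0,1,3,5,6,7} 1  {1,3,5,6,7,8} 6  {2,4,5,6,7,8} 20  {3,4,5,6,7,8} 15
  7 to go: {0,1,3,5,6,7,8} 7  {1,3,4,5,6,7,8} 21  {2,3,4,5,6,7,8} 35
  if 0:c drops first: 56 orders
  if 2:f drops first: 28 orders
heap linearizations: 84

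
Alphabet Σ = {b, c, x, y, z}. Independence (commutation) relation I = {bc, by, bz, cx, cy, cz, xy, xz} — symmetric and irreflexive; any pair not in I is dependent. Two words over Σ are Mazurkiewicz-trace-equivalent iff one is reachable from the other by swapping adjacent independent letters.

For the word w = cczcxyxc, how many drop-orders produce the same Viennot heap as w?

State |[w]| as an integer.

drop 0:c onto floor
drop 1:c onto {0:c}
drop 2:z onto floor
drop 3:c onto {1:c}
drop 4:x onto floor
drop 5:y onto {2:z}
drop 6:x onto {4:x}
drop 7:c onto {3:c}
ground layer = {0:c, 2:z, 4:x}
drop-orders for the pieces not yet dropped (sum over which currently-grounded one goes next):
  1 to go: {5} 1  {6} 1  {7} 1
  2 to go: {2,5} 1  {3,7} 1  {4,6} 1  {5,6} 2  {5,7} 2  {6,7} 2
  3 to go: {1,3,7} 1  {2,5,6} 3  {2,5,7} 3  {3,5,7} 3  {3,6,7} 3  {4,5,6} 3  {4,6,7} 3  {5,6,7} 6
  4 to go: {0,1,3,7} 1  {1,3,5,7} 4  {1,3,6,7} 4  {2,3,5,7} 6  {2,4,5,6} 6  {2,5,6,7} 12  {3,4,6,7} 6  {3,5,6,7} 12  {4,5,6,7} 12
  5 to go: {0,1,3,5,7} 5  {0,1,3,6,7} 5  {1,2,3,5,7} 10  {1,3,4,6,7} 10  {1,3,5,6,7} 20  {2,3,5,6,7} 30  {2,4,5,6,7} 30  {3,4,5,6,7} 30
  6 to go: {0,1,2,3,5,7} 15  {0,1,3,4,6,7} 15  {0,1,3,5,6,7} 30  {1,2,3,5,6,7} 60  {1,3,4,5,6,7} 60  {2,3,4,5,6,7} 90
  if 0:c drops first: 210 orders
  if 2:z drops first: 105 orders
  if 4:x drops first: 105 orders
heap linearizations: 420

420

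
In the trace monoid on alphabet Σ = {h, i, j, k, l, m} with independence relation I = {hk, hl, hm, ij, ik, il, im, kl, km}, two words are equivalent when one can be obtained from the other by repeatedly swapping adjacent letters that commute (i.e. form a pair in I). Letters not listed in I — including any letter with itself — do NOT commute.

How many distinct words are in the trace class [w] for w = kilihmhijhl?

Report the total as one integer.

0(k) covers ∅
1(i) covers ∅
2(l) covers ∅
3(i) covers 1:i
4(h) covers 3:i
5(m) covers 2:l
6(h) covers 4:h
7(i) covers 6:h
8(j) covers 0:k, 5:m, 6:h
9(h) covers 7:i, 8:j
10(l) covers 8:j
floor of heap: 0:k, 1:i, 2:l
completions by unplaced set U, small U first (add the entries for U minus each lowest piece of U):
  |U|=1: {9}:1  {10}:1
  |U|=2: {7,9}:1  {9,10}:2
  |U|=3: {7,9,10}:3  {8,9,10}:2
  |U|=4: {0,8,9,10}:2  {5,8,9,10}:2  {7,8,9,10}:5
  |U|=5: {0,5,8,9,10}:4  {0,7,8,9,10}:7  {2,5,8,9,10}:2  {5,7,8,9,10}:7  {6,7,8,9,10}:5
  |U|=6: {0,2,5,8,9,10}:6  {0,5,7,8,9,10}:18  {0,6,7,8,9,10}:12  {2,5,7,8,9,10}:9  {4,6,7,8,9,10}:5  {5,6,7,8,9,10}:12
  |U|=7: {0,2,5,7,8,9,10}:33  {0,4,6,7,8,9,10}:17  {0,5,6,7,8,9,10}:42  {2,5,6,7,8,9,10}:21  {3,4,6,7,8,9,10}:5  {4,5,6,7,8,9,10}:17
  |U|=8: {0,2,5,6,7,8,9,10}:96  {0,3,4,6,7,8,9,10}:22  {0,4,5,6,7,8,9,10}:76  {1,3,4,6,7,8,9,10}:5  {2,4,5,6,7,8,9,10}:38  {3,4,5,6,7,8,9,10}:22
  |U|=9: {0,1,3,4,6,7,8,9,10}:27  {0,2,4,5,6,7,8,9,10}:210  {0,3,4,5,6,7,8,9,10}:120  {1,3,4,5,6,7,8,9,10}:27  {2,3,4,5,6,7,8,9,10}:60
  start at 0(k): 87
  start at 1(i): 390
  start at 2(l): 174
sum over floor = 651

651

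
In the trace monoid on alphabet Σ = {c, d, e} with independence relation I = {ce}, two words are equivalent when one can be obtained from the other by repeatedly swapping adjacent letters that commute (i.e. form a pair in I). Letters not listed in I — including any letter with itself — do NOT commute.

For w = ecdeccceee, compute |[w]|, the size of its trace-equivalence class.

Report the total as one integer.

#0=e has no predecessor
#1=c has no predecessor
#2=d depends on [0:e, 1:c]
#3=e depends on [2:d]
#4=c depends on [2:d]
#5=c depends on [4:c]
#6=c depends on [5:c]
#7=e depends on [3:e]
#8=e depends on [7:e]
#9=e depends on [8:e]
sources: [0:e, 1:c]
N(rest) = Σ N(rest − s) over sources s of rest; N(one piece) = 1:
  size 1 → [6]=1  [9]=1
  size 2 → [5,6]=1  [6,9]=2  [8,9]=1
  size 3 → [4,5,6]=1  [5,6,9]=3  [6,8,9]=3  [7,8,9]=1
  size 4 → [3,7,8,9]=1  [4,5,6,9]=4  [5,6,8,9]=6  [6,7,8,9]=4
  size 5 → [3,6,7,8,9]=5  [4,5,6,8,9]=10  [5,6,7,8,9]=10
  size 6 → [3,5,6,7,8,9]=15  [4,5,6,7,8,9]=20
  size 7 → [3,4,5,6,7,8,9]=35
  size 8 → [2,3,4,5,6,7,8,9]=35
  first=0(e) contributes 35
  first=1(c) contributes 35
|[w]| = 70

70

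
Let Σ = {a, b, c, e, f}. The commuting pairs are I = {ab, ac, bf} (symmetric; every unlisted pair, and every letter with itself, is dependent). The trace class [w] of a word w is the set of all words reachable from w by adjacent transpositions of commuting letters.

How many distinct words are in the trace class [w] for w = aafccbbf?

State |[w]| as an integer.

0(a) covers ∅
1(a) covers 0:a
2(f) covers 1:a
3(c) covers 2:f
4(c) covers 3:c
5(b) covers 4:c
6(b) covers 5:b
7(f) covers 4:c
floor of heap: 0:a
completions by unplaced set U, small U first (add the entries for U minus each lowest piece of U):
  |U|=1: {6}:1  {7}:1
  |U|=2: {5,6}:1  {6,7}:2
  |U|=3: {5,6,7}:3
  |U|=4: {4,5,6,7}:3
  |U|=5: {3,4,5,6,7}:3
  |U|=6: {2,3,4,5,6,7}:3
  start at 0(a): 3

3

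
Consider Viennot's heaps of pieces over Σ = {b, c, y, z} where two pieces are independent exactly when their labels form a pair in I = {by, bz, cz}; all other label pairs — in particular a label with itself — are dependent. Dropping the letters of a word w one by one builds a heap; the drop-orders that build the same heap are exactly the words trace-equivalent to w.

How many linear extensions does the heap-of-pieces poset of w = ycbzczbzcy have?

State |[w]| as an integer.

56

#0=y has no predecessor
#1=c depends on [0:y]
#2=b depends on [1:c]
#3=z depends on [0:y]
#4=c depends on [2:b]
#5=z depends on [3:z]
#6=b depends on [4:c]
#7=z depends on [5:z]
#8=c depends on [6:b]
#9=y depends on [7:z, 8:c]
sources: [0:y]
N(rest) = Σ N(rest − s) over sources s of rest; N(one piece) = 1:
  size 1 → [9]=1
  size 2 → [7,9]=1  [8,9]=1
  size 3 → [5,7,9]=1  [6,8,9]=1  [7,8,9]=2
  size 4 → [3,5,7,9]=1  [4,6,8,9]=1  [5,7,8,9]=3  [6,7,8,9]=3
  size 5 → [2,4,6,8,9]=1  [3,5,7,8,9]=4  [4,6,7,8,9]=4  [5,6,7,8,9]=6
  size 6 → [1,2,4,6,8,9]=1  [2,4,6,7,8,9]=5  [3,5,6,7,8,9]=10  [4,5,6,7,8,9]=10
  size 7 → [1,2,4,6,7,8,9]=6  [2,4,5,6,7,8,9]=15  [3,4,5,6,7,8,9]=20
  size 8 → [1,2,4,5,6,7,8,9]=21  [2,3,4,5,6,7,8,9]=35
  first=0(y) contributes 56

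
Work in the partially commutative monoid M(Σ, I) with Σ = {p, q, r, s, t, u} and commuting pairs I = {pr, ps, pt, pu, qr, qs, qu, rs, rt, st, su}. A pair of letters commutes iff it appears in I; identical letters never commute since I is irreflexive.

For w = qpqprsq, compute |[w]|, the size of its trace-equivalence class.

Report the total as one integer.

#0=q has no predecessor
#1=p depends on [0:q]
#2=q depends on [1:p]
#3=p depends on [2:q]
#4=r has no predecessor
#5=s has no predecessor
#6=q depends on [3:p]
sources: [0:q, 4:r, 5:s]
N(rest) = Σ N(rest − s) over sources s of rest; N(one piece) = 1:
  size 1 → [4]=1  [5]=1  [6]=1
  size 2 → [3,6]=1  [4,5]=2  [4,6]=2  [5,6]=2
  size 3 → [2,3,6]=1  [3,4,6]=3  [3,5,6]=3  [4,5,6]=6
  size 4 → [1,2,3,6]=1  [2,3,4,6]=4  [2,3,5,6]=4  [3,4,5,6]=12
  size 5 → [0,1,2,3,6]=1  [1,2,3,4,6]=5  [1,2,3,5,6]=5  [2,3,4,5,6]=20
  first=0(q) contributes 30
  first=4(r) contributes 6
  first=5(s) contributes 6
|[w]| = 42

42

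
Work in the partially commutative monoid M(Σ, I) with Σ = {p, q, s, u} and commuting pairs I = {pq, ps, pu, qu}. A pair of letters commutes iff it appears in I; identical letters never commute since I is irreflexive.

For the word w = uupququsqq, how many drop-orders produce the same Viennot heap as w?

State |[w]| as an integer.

150

drop 0:u onto floor
drop 1:u onto {0:u}
drop 2:p onto floor
drop 3:q onto floor
drop 4:u onto {1:u}
drop 5:q onto {3:q}
drop 6:u onto {4:u}
drop 7:s onto {5:q, 6:u}
drop 8:q onto {7:s}
drop 9:q onto {8:q}
ground layer = {0:u, 2:p, 3:q}
drop-orders for the pieces not yet dropped (sum over which currently-grounded one goes next):
  1 to go: {2} 1  {9} 1
  2 to go: {2,9} 2  {8,9} 1
  3 to go: {2,8,9} 3  {7,8,9} 1
  4 to go: {2,7,8,9} 4  {5,7,8,9} 1  {6,7,8,9} 1
  5 to go: {2,5,7,8,9} 5  {2,6,7,8,9} 5  {3,5,7,8,9} 1  {4,6,7,8,9} 1  {5,6,7,8,9} 2
  6 to go: {1,4,6,7,8,9} 1  {2,3,5,7,8,9} 6  {2,4,6,7,8,9} 6  {2,5,6,7,8,9} 12  {3,5,6,7,8,9} 3  {4,5,6,7,8,9} 3
  7 to go: {0,1,4,6,7,8,9} 1  {1,2,4,6,7,8,9} 7  {1,4,5,6,7,8,9} 4  {2,3,5,6,7,8,9} 21  {2,4,5,6,7,8,9} 21  {3,4,5,6,7,8,9} 6
  8 to go: {0,1,2,4,6,7,8,9} 8  {0,1,4,5,6,7,8,9} 5  {1,2,4,5,6,7,8,9} 32  {1,3,4,5,6,7,8,9} 10  {2,3,4,5,6,7,8,9} 48
  if 0:u drops first: 90 orders
  if 2:p drops first: 15 orders
  if 3:q drops first: 45 orders
heap linearizations: 150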